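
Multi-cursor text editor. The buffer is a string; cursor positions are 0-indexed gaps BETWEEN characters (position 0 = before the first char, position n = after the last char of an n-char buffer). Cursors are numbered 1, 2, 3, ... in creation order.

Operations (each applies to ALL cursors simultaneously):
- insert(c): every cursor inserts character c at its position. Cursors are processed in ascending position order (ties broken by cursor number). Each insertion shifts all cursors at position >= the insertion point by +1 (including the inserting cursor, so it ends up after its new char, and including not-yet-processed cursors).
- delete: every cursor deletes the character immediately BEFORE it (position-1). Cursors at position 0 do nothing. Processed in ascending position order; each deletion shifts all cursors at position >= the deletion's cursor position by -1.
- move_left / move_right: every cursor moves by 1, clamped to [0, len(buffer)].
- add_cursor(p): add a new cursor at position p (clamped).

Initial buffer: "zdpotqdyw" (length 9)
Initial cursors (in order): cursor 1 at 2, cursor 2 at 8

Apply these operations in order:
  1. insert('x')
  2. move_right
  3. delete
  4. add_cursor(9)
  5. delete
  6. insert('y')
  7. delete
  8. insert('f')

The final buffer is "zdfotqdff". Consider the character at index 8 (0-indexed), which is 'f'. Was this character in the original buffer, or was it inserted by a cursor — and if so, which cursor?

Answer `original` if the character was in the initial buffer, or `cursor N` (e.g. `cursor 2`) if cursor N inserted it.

After op 1 (insert('x')): buffer="zdxpotqdyxw" (len 11), cursors c1@3 c2@10, authorship ..1......2.
After op 2 (move_right): buffer="zdxpotqdyxw" (len 11), cursors c1@4 c2@11, authorship ..1......2.
After op 3 (delete): buffer="zdxotqdyx" (len 9), cursors c1@3 c2@9, authorship ..1.....2
After op 4 (add_cursor(9)): buffer="zdxotqdyx" (len 9), cursors c1@3 c2@9 c3@9, authorship ..1.....2
After op 5 (delete): buffer="zdotqd" (len 6), cursors c1@2 c2@6 c3@6, authorship ......
After op 6 (insert('y')): buffer="zdyotqdyy" (len 9), cursors c1@3 c2@9 c3@9, authorship ..1....23
After op 7 (delete): buffer="zdotqd" (len 6), cursors c1@2 c2@6 c3@6, authorship ......
After op 8 (insert('f')): buffer="zdfotqdff" (len 9), cursors c1@3 c2@9 c3@9, authorship ..1....23
Authorship (.=original, N=cursor N): . . 1 . . . . 2 3
Index 8: author = 3

Answer: cursor 3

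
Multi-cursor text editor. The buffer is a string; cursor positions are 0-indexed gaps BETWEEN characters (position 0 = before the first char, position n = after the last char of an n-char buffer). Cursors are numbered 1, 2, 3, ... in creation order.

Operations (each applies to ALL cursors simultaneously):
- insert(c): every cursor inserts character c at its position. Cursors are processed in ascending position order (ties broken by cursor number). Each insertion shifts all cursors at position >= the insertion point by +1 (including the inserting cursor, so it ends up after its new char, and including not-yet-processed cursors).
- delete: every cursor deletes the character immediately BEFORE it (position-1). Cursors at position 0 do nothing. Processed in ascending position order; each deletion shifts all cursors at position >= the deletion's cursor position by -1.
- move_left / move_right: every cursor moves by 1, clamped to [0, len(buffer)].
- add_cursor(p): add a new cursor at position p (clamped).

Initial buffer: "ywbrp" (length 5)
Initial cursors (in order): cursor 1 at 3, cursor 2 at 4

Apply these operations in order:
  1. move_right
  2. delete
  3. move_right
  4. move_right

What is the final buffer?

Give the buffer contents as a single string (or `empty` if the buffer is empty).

Answer: ywb

Derivation:
After op 1 (move_right): buffer="ywbrp" (len 5), cursors c1@4 c2@5, authorship .....
After op 2 (delete): buffer="ywb" (len 3), cursors c1@3 c2@3, authorship ...
After op 3 (move_right): buffer="ywb" (len 3), cursors c1@3 c2@3, authorship ...
After op 4 (move_right): buffer="ywb" (len 3), cursors c1@3 c2@3, authorship ...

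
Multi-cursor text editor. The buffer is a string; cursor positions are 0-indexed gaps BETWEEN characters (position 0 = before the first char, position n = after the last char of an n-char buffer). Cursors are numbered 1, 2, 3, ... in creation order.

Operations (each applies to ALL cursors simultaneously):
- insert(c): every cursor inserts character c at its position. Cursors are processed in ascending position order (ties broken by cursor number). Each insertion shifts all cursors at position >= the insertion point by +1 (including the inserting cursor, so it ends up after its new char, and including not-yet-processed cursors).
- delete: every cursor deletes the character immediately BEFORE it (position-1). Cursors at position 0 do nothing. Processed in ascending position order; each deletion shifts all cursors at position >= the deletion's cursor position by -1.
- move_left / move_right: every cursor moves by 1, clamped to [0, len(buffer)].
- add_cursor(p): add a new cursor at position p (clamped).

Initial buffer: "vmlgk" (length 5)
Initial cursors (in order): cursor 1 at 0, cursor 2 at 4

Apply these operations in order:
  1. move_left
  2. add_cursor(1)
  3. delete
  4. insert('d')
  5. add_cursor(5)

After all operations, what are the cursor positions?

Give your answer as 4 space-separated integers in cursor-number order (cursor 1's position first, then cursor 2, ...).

Answer: 2 4 2 5

Derivation:
After op 1 (move_left): buffer="vmlgk" (len 5), cursors c1@0 c2@3, authorship .....
After op 2 (add_cursor(1)): buffer="vmlgk" (len 5), cursors c1@0 c3@1 c2@3, authorship .....
After op 3 (delete): buffer="mgk" (len 3), cursors c1@0 c3@0 c2@1, authorship ...
After op 4 (insert('d')): buffer="ddmdgk" (len 6), cursors c1@2 c3@2 c2@4, authorship 13.2..
After op 5 (add_cursor(5)): buffer="ddmdgk" (len 6), cursors c1@2 c3@2 c2@4 c4@5, authorship 13.2..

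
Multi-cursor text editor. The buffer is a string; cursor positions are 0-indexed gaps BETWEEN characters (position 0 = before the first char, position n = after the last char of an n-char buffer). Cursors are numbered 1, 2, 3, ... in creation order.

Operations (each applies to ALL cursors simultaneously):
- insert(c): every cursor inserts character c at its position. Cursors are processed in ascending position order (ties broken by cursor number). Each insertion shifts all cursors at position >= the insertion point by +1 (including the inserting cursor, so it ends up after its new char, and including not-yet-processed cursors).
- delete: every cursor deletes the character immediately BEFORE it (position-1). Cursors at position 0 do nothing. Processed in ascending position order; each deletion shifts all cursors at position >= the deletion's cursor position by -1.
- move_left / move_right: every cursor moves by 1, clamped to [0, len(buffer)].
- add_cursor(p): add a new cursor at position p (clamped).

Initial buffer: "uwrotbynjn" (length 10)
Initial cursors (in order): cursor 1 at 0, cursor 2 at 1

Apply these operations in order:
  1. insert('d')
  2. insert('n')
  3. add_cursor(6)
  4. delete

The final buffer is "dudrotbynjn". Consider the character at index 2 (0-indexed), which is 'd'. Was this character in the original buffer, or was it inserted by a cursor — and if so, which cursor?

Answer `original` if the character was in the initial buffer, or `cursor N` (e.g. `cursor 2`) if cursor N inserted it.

After op 1 (insert('d')): buffer="dudwrotbynjn" (len 12), cursors c1@1 c2@3, authorship 1.2.........
After op 2 (insert('n')): buffer="dnudnwrotbynjn" (len 14), cursors c1@2 c2@5, authorship 11.22.........
After op 3 (add_cursor(6)): buffer="dnudnwrotbynjn" (len 14), cursors c1@2 c2@5 c3@6, authorship 11.22.........
After op 4 (delete): buffer="dudrotbynjn" (len 11), cursors c1@1 c2@3 c3@3, authorship 1.2........
Authorship (.=original, N=cursor N): 1 . 2 . . . . . . . .
Index 2: author = 2

Answer: cursor 2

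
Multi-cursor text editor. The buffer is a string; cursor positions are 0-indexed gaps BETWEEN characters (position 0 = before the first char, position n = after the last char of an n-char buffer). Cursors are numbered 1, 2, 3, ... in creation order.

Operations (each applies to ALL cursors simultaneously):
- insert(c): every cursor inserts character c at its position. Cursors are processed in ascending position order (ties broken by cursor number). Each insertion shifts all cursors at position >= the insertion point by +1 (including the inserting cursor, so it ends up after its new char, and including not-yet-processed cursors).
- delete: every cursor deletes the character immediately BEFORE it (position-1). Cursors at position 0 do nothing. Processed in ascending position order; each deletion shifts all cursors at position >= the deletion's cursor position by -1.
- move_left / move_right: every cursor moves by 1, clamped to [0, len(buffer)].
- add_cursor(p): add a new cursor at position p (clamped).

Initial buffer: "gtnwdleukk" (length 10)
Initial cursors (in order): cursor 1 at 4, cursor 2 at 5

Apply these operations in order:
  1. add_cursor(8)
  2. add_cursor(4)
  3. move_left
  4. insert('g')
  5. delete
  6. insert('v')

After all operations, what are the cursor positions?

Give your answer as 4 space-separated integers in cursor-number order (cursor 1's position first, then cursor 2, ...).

After op 1 (add_cursor(8)): buffer="gtnwdleukk" (len 10), cursors c1@4 c2@5 c3@8, authorship ..........
After op 2 (add_cursor(4)): buffer="gtnwdleukk" (len 10), cursors c1@4 c4@4 c2@5 c3@8, authorship ..........
After op 3 (move_left): buffer="gtnwdleukk" (len 10), cursors c1@3 c4@3 c2@4 c3@7, authorship ..........
After op 4 (insert('g')): buffer="gtnggwgdlegukk" (len 14), cursors c1@5 c4@5 c2@7 c3@11, authorship ...14.2...3...
After op 5 (delete): buffer="gtnwdleukk" (len 10), cursors c1@3 c4@3 c2@4 c3@7, authorship ..........
After op 6 (insert('v')): buffer="gtnvvwvdlevukk" (len 14), cursors c1@5 c4@5 c2@7 c3@11, authorship ...14.2...3...

Answer: 5 7 11 5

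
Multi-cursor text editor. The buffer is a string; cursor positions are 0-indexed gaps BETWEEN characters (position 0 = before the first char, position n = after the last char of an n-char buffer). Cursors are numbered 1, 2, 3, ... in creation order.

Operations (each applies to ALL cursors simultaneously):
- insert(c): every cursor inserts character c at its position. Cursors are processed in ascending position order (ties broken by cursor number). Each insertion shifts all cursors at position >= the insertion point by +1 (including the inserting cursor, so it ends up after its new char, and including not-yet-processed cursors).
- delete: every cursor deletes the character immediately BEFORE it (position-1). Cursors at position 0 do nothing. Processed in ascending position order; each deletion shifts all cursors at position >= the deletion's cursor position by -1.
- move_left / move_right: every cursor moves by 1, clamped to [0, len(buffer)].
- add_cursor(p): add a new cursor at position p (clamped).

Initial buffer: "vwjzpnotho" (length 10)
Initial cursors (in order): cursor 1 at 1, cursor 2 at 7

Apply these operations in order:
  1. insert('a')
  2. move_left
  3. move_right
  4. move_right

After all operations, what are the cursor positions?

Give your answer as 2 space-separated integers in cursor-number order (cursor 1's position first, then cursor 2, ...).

After op 1 (insert('a')): buffer="vawjzpnoatho" (len 12), cursors c1@2 c2@9, authorship .1......2...
After op 2 (move_left): buffer="vawjzpnoatho" (len 12), cursors c1@1 c2@8, authorship .1......2...
After op 3 (move_right): buffer="vawjzpnoatho" (len 12), cursors c1@2 c2@9, authorship .1......2...
After op 4 (move_right): buffer="vawjzpnoatho" (len 12), cursors c1@3 c2@10, authorship .1......2...

Answer: 3 10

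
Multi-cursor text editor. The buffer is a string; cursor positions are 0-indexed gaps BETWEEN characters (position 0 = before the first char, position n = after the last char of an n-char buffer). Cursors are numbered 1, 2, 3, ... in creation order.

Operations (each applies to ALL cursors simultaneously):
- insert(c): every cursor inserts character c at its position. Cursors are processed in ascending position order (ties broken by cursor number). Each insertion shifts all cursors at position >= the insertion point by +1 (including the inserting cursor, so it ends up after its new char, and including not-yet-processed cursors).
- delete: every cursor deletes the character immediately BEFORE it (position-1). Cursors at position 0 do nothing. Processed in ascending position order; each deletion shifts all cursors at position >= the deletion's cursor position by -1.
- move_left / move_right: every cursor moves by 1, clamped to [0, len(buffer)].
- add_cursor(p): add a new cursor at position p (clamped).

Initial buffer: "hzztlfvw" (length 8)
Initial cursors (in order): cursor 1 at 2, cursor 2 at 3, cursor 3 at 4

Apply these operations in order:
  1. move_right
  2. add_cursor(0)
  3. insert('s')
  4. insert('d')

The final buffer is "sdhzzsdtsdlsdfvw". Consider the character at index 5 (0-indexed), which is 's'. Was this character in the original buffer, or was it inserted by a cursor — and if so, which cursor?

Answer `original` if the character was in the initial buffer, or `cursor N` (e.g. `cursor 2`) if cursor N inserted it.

Answer: cursor 1

Derivation:
After op 1 (move_right): buffer="hzztlfvw" (len 8), cursors c1@3 c2@4 c3@5, authorship ........
After op 2 (add_cursor(0)): buffer="hzztlfvw" (len 8), cursors c4@0 c1@3 c2@4 c3@5, authorship ........
After op 3 (insert('s')): buffer="shzzstslsfvw" (len 12), cursors c4@1 c1@5 c2@7 c3@9, authorship 4...1.2.3...
After op 4 (insert('d')): buffer="sdhzzsdtsdlsdfvw" (len 16), cursors c4@2 c1@7 c2@10 c3@13, authorship 44...11.22.33...
Authorship (.=original, N=cursor N): 4 4 . . . 1 1 . 2 2 . 3 3 . . .
Index 5: author = 1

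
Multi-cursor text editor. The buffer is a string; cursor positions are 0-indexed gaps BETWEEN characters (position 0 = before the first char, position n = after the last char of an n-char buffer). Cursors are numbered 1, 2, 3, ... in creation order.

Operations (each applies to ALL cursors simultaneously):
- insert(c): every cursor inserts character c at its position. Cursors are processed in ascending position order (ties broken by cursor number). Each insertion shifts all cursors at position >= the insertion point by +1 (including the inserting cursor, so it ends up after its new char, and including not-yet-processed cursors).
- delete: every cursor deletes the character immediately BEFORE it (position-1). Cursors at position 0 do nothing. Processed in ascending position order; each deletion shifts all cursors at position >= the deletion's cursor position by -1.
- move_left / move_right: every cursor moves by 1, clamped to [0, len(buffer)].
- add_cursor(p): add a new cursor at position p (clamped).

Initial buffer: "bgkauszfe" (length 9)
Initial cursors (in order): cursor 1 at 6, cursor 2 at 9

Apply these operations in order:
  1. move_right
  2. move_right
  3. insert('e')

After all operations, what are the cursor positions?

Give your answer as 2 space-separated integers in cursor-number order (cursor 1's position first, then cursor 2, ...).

After op 1 (move_right): buffer="bgkauszfe" (len 9), cursors c1@7 c2@9, authorship .........
After op 2 (move_right): buffer="bgkauszfe" (len 9), cursors c1@8 c2@9, authorship .........
After op 3 (insert('e')): buffer="bgkauszfeee" (len 11), cursors c1@9 c2@11, authorship ........1.2

Answer: 9 11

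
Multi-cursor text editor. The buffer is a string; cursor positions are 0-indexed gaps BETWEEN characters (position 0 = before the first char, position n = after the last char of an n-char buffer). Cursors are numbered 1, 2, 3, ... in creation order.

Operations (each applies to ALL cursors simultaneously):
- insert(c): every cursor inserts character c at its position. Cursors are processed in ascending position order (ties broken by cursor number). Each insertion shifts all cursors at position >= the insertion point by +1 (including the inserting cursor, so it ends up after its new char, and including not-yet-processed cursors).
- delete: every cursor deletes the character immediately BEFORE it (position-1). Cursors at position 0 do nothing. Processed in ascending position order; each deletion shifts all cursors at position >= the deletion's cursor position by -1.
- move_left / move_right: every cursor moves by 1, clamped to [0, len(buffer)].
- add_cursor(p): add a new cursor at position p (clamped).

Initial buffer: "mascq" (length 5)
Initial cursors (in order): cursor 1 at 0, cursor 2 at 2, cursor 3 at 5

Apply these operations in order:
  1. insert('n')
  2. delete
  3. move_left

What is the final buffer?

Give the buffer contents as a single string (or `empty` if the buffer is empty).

After op 1 (insert('n')): buffer="nmanscqn" (len 8), cursors c1@1 c2@4 c3@8, authorship 1..2...3
After op 2 (delete): buffer="mascq" (len 5), cursors c1@0 c2@2 c3@5, authorship .....
After op 3 (move_left): buffer="mascq" (len 5), cursors c1@0 c2@1 c3@4, authorship .....

Answer: mascq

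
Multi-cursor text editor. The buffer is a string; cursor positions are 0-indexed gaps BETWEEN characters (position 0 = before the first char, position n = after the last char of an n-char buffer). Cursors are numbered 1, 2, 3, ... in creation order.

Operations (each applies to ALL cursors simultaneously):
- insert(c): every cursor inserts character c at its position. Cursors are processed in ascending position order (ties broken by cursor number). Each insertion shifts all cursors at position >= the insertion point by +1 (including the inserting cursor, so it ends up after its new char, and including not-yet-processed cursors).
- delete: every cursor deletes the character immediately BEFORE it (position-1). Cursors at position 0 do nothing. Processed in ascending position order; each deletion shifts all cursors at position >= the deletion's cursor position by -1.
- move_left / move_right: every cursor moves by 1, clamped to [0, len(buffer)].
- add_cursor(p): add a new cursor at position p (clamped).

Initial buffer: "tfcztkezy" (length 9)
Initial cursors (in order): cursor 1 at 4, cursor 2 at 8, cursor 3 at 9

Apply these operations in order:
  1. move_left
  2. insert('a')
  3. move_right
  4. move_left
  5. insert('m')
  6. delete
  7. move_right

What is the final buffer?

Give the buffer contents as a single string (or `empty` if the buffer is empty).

After op 1 (move_left): buffer="tfcztkezy" (len 9), cursors c1@3 c2@7 c3@8, authorship .........
After op 2 (insert('a')): buffer="tfcaztkeazay" (len 12), cursors c1@4 c2@9 c3@11, authorship ...1....2.3.
After op 3 (move_right): buffer="tfcaztkeazay" (len 12), cursors c1@5 c2@10 c3@12, authorship ...1....2.3.
After op 4 (move_left): buffer="tfcaztkeazay" (len 12), cursors c1@4 c2@9 c3@11, authorship ...1....2.3.
After op 5 (insert('m')): buffer="tfcamztkeamzamy" (len 15), cursors c1@5 c2@11 c3@14, authorship ...11....22.33.
After op 6 (delete): buffer="tfcaztkeazay" (len 12), cursors c1@4 c2@9 c3@11, authorship ...1....2.3.
After op 7 (move_right): buffer="tfcaztkeazay" (len 12), cursors c1@5 c2@10 c3@12, authorship ...1....2.3.

Answer: tfcaztkeazay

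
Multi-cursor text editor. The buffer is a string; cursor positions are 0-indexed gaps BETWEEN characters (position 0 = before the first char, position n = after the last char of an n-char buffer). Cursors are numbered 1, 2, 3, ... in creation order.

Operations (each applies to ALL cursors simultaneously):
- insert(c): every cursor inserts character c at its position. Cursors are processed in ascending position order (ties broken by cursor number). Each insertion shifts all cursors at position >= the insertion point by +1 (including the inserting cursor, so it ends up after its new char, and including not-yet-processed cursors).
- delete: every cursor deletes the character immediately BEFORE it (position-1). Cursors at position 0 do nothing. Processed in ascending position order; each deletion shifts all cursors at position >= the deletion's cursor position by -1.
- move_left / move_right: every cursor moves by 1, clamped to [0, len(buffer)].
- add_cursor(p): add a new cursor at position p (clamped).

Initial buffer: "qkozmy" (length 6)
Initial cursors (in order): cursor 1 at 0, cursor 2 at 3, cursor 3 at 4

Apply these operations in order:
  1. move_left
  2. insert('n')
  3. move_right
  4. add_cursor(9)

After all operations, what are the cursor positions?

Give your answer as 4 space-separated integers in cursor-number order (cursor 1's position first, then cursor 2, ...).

After op 1 (move_left): buffer="qkozmy" (len 6), cursors c1@0 c2@2 c3@3, authorship ......
After op 2 (insert('n')): buffer="nqknonzmy" (len 9), cursors c1@1 c2@4 c3@6, authorship 1..2.3...
After op 3 (move_right): buffer="nqknonzmy" (len 9), cursors c1@2 c2@5 c3@7, authorship 1..2.3...
After op 4 (add_cursor(9)): buffer="nqknonzmy" (len 9), cursors c1@2 c2@5 c3@7 c4@9, authorship 1..2.3...

Answer: 2 5 7 9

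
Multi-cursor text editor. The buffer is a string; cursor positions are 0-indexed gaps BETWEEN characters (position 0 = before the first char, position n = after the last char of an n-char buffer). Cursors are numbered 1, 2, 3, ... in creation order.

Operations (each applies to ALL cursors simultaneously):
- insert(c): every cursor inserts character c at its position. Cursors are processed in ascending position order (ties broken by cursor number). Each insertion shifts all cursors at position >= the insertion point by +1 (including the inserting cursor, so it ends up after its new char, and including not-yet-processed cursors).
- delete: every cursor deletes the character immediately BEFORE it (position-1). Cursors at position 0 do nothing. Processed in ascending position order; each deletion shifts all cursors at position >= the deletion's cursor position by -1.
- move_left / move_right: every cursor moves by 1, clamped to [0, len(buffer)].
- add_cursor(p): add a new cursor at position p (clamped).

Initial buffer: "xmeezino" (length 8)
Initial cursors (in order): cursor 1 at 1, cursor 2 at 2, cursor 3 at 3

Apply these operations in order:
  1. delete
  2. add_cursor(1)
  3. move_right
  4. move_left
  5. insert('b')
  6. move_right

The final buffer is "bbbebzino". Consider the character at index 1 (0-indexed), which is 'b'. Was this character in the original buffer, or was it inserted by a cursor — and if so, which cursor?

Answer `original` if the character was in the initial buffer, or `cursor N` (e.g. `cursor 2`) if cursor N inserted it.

After op 1 (delete): buffer="ezino" (len 5), cursors c1@0 c2@0 c3@0, authorship .....
After op 2 (add_cursor(1)): buffer="ezino" (len 5), cursors c1@0 c2@0 c3@0 c4@1, authorship .....
After op 3 (move_right): buffer="ezino" (len 5), cursors c1@1 c2@1 c3@1 c4@2, authorship .....
After op 4 (move_left): buffer="ezino" (len 5), cursors c1@0 c2@0 c3@0 c4@1, authorship .....
After op 5 (insert('b')): buffer="bbbebzino" (len 9), cursors c1@3 c2@3 c3@3 c4@5, authorship 123.4....
After op 6 (move_right): buffer="bbbebzino" (len 9), cursors c1@4 c2@4 c3@4 c4@6, authorship 123.4....
Authorship (.=original, N=cursor N): 1 2 3 . 4 . . . .
Index 1: author = 2

Answer: cursor 2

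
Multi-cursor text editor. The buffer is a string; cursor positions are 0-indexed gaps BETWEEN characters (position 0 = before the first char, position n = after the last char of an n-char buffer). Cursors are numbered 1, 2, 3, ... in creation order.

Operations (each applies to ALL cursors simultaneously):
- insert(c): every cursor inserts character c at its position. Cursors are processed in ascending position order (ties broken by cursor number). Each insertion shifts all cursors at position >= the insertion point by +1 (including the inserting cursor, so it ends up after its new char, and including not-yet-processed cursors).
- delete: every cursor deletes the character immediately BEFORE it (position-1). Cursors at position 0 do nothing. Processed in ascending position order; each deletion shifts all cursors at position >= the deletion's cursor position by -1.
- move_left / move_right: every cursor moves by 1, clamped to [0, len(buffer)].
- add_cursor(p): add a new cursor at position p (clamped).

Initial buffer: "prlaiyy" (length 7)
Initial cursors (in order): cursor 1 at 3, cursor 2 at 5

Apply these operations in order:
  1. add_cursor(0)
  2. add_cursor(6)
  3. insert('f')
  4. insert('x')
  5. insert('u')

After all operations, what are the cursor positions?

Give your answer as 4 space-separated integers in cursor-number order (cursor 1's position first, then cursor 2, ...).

After op 1 (add_cursor(0)): buffer="prlaiyy" (len 7), cursors c3@0 c1@3 c2@5, authorship .......
After op 2 (add_cursor(6)): buffer="prlaiyy" (len 7), cursors c3@0 c1@3 c2@5 c4@6, authorship .......
After op 3 (insert('f')): buffer="fprlfaifyfy" (len 11), cursors c3@1 c1@5 c2@8 c4@10, authorship 3...1..2.4.
After op 4 (insert('x')): buffer="fxprlfxaifxyfxy" (len 15), cursors c3@2 c1@7 c2@11 c4@14, authorship 33...11..22.44.
After op 5 (insert('u')): buffer="fxuprlfxuaifxuyfxuy" (len 19), cursors c3@3 c1@9 c2@14 c4@18, authorship 333...111..222.444.

Answer: 9 14 3 18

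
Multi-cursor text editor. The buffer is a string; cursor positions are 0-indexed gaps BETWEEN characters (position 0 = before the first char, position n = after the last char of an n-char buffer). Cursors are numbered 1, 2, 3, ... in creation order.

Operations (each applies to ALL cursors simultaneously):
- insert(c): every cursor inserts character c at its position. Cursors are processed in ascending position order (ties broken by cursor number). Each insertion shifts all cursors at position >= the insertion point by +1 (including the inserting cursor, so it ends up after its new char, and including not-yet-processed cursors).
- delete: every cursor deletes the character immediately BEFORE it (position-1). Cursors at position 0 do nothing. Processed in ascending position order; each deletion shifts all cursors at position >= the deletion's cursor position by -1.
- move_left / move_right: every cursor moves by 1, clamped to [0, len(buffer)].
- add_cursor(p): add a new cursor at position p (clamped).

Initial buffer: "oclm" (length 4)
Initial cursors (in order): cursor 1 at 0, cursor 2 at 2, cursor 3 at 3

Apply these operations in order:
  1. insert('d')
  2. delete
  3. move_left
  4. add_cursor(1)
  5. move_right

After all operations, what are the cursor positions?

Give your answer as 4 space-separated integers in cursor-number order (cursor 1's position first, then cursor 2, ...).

After op 1 (insert('d')): buffer="docdldm" (len 7), cursors c1@1 c2@4 c3@6, authorship 1..2.3.
After op 2 (delete): buffer="oclm" (len 4), cursors c1@0 c2@2 c3@3, authorship ....
After op 3 (move_left): buffer="oclm" (len 4), cursors c1@0 c2@1 c3@2, authorship ....
After op 4 (add_cursor(1)): buffer="oclm" (len 4), cursors c1@0 c2@1 c4@1 c3@2, authorship ....
After op 5 (move_right): buffer="oclm" (len 4), cursors c1@1 c2@2 c4@2 c3@3, authorship ....

Answer: 1 2 3 2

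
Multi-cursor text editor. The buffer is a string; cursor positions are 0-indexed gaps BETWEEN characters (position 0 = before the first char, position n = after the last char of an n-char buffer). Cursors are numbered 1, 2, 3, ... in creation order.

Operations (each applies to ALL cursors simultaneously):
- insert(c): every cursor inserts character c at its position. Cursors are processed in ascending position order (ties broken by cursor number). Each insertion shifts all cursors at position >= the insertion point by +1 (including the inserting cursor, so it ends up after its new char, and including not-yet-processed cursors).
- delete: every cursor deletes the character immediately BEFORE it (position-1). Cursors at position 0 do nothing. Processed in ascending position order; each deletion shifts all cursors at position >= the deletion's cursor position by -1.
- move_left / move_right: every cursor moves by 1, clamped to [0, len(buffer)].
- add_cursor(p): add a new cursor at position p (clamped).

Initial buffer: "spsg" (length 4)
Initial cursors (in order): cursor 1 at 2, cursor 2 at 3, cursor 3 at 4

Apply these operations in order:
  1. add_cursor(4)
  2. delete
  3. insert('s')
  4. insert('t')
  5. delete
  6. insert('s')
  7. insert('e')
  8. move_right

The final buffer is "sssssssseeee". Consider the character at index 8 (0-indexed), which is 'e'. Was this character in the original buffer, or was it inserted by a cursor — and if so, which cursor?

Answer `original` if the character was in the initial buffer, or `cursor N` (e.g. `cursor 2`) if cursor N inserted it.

Answer: cursor 1

Derivation:
After op 1 (add_cursor(4)): buffer="spsg" (len 4), cursors c1@2 c2@3 c3@4 c4@4, authorship ....
After op 2 (delete): buffer="" (len 0), cursors c1@0 c2@0 c3@0 c4@0, authorship 
After op 3 (insert('s')): buffer="ssss" (len 4), cursors c1@4 c2@4 c3@4 c4@4, authorship 1234
After op 4 (insert('t')): buffer="sssstttt" (len 8), cursors c1@8 c2@8 c3@8 c4@8, authorship 12341234
After op 5 (delete): buffer="ssss" (len 4), cursors c1@4 c2@4 c3@4 c4@4, authorship 1234
After op 6 (insert('s')): buffer="ssssssss" (len 8), cursors c1@8 c2@8 c3@8 c4@8, authorship 12341234
After op 7 (insert('e')): buffer="sssssssseeee" (len 12), cursors c1@12 c2@12 c3@12 c4@12, authorship 123412341234
After op 8 (move_right): buffer="sssssssseeee" (len 12), cursors c1@12 c2@12 c3@12 c4@12, authorship 123412341234
Authorship (.=original, N=cursor N): 1 2 3 4 1 2 3 4 1 2 3 4
Index 8: author = 1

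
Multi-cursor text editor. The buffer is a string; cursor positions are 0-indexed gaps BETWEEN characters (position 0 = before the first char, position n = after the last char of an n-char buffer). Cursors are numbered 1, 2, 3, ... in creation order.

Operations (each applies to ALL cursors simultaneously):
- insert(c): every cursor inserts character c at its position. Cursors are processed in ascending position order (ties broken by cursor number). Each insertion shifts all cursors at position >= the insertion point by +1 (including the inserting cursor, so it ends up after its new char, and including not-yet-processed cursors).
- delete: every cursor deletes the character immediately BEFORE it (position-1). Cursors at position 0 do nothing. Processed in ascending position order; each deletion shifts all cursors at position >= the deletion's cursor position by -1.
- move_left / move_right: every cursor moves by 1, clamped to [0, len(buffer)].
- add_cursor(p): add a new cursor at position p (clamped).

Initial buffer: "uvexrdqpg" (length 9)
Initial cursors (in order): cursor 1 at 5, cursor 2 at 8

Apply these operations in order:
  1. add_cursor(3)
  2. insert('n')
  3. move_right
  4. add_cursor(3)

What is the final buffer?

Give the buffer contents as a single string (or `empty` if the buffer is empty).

After op 1 (add_cursor(3)): buffer="uvexrdqpg" (len 9), cursors c3@3 c1@5 c2@8, authorship .........
After op 2 (insert('n')): buffer="uvenxrndqpng" (len 12), cursors c3@4 c1@7 c2@11, authorship ...3..1...2.
After op 3 (move_right): buffer="uvenxrndqpng" (len 12), cursors c3@5 c1@8 c2@12, authorship ...3..1...2.
After op 4 (add_cursor(3)): buffer="uvenxrndqpng" (len 12), cursors c4@3 c3@5 c1@8 c2@12, authorship ...3..1...2.

Answer: uvenxrndqpng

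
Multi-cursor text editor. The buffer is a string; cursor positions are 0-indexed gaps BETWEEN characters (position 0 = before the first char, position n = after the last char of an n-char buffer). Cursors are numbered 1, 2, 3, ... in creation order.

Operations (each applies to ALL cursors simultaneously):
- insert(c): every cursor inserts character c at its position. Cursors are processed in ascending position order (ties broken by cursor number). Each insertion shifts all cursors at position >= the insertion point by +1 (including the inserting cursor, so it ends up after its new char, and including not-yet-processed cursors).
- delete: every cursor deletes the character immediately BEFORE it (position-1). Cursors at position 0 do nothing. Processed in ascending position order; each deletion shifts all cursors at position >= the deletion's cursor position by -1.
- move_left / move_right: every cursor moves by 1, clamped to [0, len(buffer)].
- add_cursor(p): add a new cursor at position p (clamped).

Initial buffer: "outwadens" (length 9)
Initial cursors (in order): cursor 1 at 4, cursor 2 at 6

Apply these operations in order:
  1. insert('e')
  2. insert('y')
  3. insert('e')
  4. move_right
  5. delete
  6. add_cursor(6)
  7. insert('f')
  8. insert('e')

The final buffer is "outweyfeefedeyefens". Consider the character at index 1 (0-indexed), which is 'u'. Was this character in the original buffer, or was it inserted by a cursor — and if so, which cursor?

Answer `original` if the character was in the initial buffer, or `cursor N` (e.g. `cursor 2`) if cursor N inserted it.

Answer: original

Derivation:
After op 1 (insert('e')): buffer="outweadeens" (len 11), cursors c1@5 c2@8, authorship ....1..2...
After op 2 (insert('y')): buffer="outweyadeyens" (len 13), cursors c1@6 c2@10, authorship ....11..22...
After op 3 (insert('e')): buffer="outweyeadeyeens" (len 15), cursors c1@7 c2@12, authorship ....111..222...
After op 4 (move_right): buffer="outweyeadeyeens" (len 15), cursors c1@8 c2@13, authorship ....111..222...
After op 5 (delete): buffer="outweyedeyens" (len 13), cursors c1@7 c2@11, authorship ....111.222..
After op 6 (add_cursor(6)): buffer="outweyedeyens" (len 13), cursors c3@6 c1@7 c2@11, authorship ....111.222..
After op 7 (insert('f')): buffer="outweyfefdeyefns" (len 16), cursors c3@7 c1@9 c2@14, authorship ....11311.2222..
After op 8 (insert('e')): buffer="outweyfeefedeyefens" (len 19), cursors c3@8 c1@11 c2@17, authorship ....1133111.22222..
Authorship (.=original, N=cursor N): . . . . 1 1 3 3 1 1 1 . 2 2 2 2 2 . .
Index 1: author = original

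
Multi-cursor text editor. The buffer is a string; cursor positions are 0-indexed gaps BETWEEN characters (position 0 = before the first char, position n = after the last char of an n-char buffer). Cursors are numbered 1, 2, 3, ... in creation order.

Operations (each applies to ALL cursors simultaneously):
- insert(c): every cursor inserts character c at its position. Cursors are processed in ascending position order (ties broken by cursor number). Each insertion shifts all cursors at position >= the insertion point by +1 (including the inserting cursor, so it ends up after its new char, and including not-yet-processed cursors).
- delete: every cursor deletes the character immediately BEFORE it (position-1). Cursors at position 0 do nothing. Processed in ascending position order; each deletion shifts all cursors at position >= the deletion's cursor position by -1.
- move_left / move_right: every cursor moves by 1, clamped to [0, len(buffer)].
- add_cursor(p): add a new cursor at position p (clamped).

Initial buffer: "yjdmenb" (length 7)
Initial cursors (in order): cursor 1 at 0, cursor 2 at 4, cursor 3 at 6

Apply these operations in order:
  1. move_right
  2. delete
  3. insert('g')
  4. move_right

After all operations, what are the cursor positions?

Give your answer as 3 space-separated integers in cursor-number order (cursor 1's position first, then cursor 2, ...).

Answer: 2 6 7

Derivation:
After op 1 (move_right): buffer="yjdmenb" (len 7), cursors c1@1 c2@5 c3@7, authorship .......
After op 2 (delete): buffer="jdmn" (len 4), cursors c1@0 c2@3 c3@4, authorship ....
After op 3 (insert('g')): buffer="gjdmgng" (len 7), cursors c1@1 c2@5 c3@7, authorship 1...2.3
After op 4 (move_right): buffer="gjdmgng" (len 7), cursors c1@2 c2@6 c3@7, authorship 1...2.3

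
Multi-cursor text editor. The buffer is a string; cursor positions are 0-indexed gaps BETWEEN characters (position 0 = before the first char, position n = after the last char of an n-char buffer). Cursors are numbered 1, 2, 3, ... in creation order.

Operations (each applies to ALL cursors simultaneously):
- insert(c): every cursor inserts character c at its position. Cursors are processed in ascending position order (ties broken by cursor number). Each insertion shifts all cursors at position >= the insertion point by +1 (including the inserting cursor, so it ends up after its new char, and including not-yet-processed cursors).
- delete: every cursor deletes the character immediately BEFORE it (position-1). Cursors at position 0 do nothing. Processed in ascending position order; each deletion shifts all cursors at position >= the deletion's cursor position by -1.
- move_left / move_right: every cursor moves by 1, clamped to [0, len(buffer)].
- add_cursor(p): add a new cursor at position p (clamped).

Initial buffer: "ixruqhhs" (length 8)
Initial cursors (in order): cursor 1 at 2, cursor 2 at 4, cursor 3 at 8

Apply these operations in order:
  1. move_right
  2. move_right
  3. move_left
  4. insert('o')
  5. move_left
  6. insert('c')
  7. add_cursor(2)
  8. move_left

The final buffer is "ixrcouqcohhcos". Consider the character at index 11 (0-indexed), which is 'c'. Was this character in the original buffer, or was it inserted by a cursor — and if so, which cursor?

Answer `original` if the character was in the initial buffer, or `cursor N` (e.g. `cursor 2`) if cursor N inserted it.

Answer: cursor 3

Derivation:
After op 1 (move_right): buffer="ixruqhhs" (len 8), cursors c1@3 c2@5 c3@8, authorship ........
After op 2 (move_right): buffer="ixruqhhs" (len 8), cursors c1@4 c2@6 c3@8, authorship ........
After op 3 (move_left): buffer="ixruqhhs" (len 8), cursors c1@3 c2@5 c3@7, authorship ........
After op 4 (insert('o')): buffer="ixrouqohhos" (len 11), cursors c1@4 c2@7 c3@10, authorship ...1..2..3.
After op 5 (move_left): buffer="ixrouqohhos" (len 11), cursors c1@3 c2@6 c3@9, authorship ...1..2..3.
After op 6 (insert('c')): buffer="ixrcouqcohhcos" (len 14), cursors c1@4 c2@8 c3@12, authorship ...11..22..33.
After op 7 (add_cursor(2)): buffer="ixrcouqcohhcos" (len 14), cursors c4@2 c1@4 c2@8 c3@12, authorship ...11..22..33.
After op 8 (move_left): buffer="ixrcouqcohhcos" (len 14), cursors c4@1 c1@3 c2@7 c3@11, authorship ...11..22..33.
Authorship (.=original, N=cursor N): . . . 1 1 . . 2 2 . . 3 3 .
Index 11: author = 3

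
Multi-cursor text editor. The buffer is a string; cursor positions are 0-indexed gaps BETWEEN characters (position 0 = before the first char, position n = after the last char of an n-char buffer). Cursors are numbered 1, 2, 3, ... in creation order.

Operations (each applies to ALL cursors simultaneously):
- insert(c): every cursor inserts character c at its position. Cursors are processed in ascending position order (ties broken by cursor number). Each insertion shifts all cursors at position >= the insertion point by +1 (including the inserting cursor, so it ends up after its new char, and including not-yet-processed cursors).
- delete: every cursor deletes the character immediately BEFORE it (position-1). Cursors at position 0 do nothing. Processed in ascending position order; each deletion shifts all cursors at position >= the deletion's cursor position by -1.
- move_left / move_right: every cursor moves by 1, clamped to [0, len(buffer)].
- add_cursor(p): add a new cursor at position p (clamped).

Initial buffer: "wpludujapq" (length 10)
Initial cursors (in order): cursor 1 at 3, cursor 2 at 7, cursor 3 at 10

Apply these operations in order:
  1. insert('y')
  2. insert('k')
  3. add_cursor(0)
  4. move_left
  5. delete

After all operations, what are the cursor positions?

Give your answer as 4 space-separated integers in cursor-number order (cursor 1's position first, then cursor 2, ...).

After op 1 (insert('y')): buffer="wplyudujyapqy" (len 13), cursors c1@4 c2@9 c3@13, authorship ...1....2...3
After op 2 (insert('k')): buffer="wplykudujykapqyk" (len 16), cursors c1@5 c2@11 c3@16, authorship ...11....22...33
After op 3 (add_cursor(0)): buffer="wplykudujykapqyk" (len 16), cursors c4@0 c1@5 c2@11 c3@16, authorship ...11....22...33
After op 4 (move_left): buffer="wplykudujykapqyk" (len 16), cursors c4@0 c1@4 c2@10 c3@15, authorship ...11....22...33
After op 5 (delete): buffer="wplkudujkapqk" (len 13), cursors c4@0 c1@3 c2@8 c3@12, authorship ...1....2...3

Answer: 3 8 12 0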